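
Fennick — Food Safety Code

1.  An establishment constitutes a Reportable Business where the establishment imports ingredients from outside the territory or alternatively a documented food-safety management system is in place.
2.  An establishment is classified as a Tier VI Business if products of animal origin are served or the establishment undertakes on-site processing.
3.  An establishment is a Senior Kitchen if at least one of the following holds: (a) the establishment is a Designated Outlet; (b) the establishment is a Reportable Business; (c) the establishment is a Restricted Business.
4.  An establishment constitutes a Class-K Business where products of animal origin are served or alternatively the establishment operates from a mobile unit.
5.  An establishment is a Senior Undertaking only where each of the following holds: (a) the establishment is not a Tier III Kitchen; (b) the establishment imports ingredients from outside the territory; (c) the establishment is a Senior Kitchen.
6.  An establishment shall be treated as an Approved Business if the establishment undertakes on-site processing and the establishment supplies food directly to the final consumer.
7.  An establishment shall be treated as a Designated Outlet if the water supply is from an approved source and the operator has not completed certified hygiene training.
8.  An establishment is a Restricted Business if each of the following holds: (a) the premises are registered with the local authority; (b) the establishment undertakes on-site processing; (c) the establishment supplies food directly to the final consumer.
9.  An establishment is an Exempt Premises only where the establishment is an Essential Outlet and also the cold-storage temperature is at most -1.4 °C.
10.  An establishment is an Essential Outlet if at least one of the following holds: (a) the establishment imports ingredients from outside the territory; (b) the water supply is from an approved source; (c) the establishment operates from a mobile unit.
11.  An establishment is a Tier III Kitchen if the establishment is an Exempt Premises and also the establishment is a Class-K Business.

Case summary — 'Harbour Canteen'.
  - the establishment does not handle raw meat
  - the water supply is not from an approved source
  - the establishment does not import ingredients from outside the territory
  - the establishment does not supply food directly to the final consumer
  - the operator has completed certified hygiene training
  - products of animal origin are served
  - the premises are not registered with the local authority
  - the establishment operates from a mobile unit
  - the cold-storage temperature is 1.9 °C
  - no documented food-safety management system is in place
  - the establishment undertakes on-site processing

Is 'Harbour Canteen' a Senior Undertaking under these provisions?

No

paragraph 10 — Essential Outlet: [the establishment imports ingredients from outside the territory? no] OR [the water supply is from an approved source? no] OR [the establishment operates from a mobile unit? yes] → satisfied.
paragraph 9 — Exempt Premises: [Essential Outlet (paragraph 10)? yes] AND [cold-storage temperature: 1.9 °C ≤ -1.4 °C? no] → not satisfied.
paragraph 4 — Class-K Business: [products of animal origin are served? yes] OR [the establishment operates from a mobile unit? yes] → satisfied.
paragraph 11 — Tier III Kitchen: [Exempt Premises (paragraph 9)? no] AND [Class-K Business (paragraph 4)? yes] → not satisfied.
paragraph 7 — Designated Outlet: [the water supply is from an approved source? no] AND [the operator has not completed certified hygiene training? no] → not satisfied.
paragraph 1 — Reportable Business: [the establishment imports ingredients from outside the territory? no] OR [a documented food-safety management system is in place? no] → not satisfied.
paragraph 8 — Restricted Business: [the premises are registered with the local authority? no] AND [the establishment undertakes on-site processing? yes] AND [the establishment supplies food directly to the final consumer? no] → not satisfied.
paragraph 3 — Senior Kitchen: [Designated Outlet (paragraph 7)? no] OR [Reportable Business (paragraph 1)? no] OR [Restricted Business (paragraph 8)? no] → not satisfied.
paragraph 5 — Senior Undertaking: [not a Tier III Kitchen (paragraph 11)? yes] AND [the establishment imports ingredients from outside the territory? no] AND [Senior Kitchen (paragraph 3)? no] → not satisfied.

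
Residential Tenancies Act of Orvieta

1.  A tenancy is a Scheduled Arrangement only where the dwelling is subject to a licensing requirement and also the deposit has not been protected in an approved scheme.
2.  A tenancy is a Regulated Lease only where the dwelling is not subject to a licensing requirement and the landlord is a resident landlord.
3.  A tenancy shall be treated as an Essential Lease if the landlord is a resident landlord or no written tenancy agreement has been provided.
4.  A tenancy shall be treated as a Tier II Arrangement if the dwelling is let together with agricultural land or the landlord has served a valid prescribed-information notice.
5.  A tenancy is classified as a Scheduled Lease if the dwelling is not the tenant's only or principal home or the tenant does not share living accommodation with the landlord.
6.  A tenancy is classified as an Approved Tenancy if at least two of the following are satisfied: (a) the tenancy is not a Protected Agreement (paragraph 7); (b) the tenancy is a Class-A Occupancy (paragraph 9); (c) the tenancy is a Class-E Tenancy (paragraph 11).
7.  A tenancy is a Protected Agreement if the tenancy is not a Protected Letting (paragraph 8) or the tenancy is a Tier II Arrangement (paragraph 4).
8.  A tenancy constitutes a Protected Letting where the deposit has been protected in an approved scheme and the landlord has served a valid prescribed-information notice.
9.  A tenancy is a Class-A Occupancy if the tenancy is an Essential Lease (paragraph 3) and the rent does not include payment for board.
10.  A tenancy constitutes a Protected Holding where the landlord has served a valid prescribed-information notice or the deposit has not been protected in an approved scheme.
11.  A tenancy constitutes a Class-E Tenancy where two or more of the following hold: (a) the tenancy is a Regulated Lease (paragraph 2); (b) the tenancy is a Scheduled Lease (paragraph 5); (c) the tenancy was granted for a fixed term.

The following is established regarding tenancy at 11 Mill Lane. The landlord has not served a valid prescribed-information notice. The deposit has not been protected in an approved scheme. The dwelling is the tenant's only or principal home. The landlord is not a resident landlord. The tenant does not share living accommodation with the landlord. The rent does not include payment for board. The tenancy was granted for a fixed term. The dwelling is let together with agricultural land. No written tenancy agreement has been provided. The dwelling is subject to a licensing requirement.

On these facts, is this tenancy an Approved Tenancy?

Yes

paragraph 8 — Protected Letting: [the deposit has been protected in an approved scheme? no] AND [the landlord has served a valid prescribed-information notice? no] → not satisfied.
paragraph 4 — Tier II Arrangement: [the dwelling is let together with agricultural land? yes] OR [the landlord has served a valid prescribed-information notice? no] → satisfied.
paragraph 7 — Protected Agreement: [not a Protected Letting (paragraph 8)? yes] OR [Tier II Arrangement (paragraph 4)? yes] → satisfied.
paragraph 3 — Essential Lease: [the landlord is a resident landlord? no] OR [no written tenancy agreement has been provided? yes] → satisfied.
paragraph 9 — Class-A Occupancy: [Essential Lease (paragraph 3)? yes] AND [the rent does not include payment for board? yes] → satisfied.
paragraph 2 — Regulated Lease: [the dwelling is not subject to a licensing requirement? no] AND [the landlord is a resident landlord? no] → not satisfied.
paragraph 5 — Scheduled Lease: [the dwelling is not the tenant's only or principal home? no] OR [the tenant does not share living accommodation with the landlord? yes] → satisfied.
paragraph 11 — Class-E Tenancy: Regulated Lease (paragraph 2)? no; Scheduled Lease (paragraph 5)? yes; the tenancy was granted for a fixed term? yes — 2 of 3 hold (need ≥2) → satisfied.
paragraph 6 — Approved Tenancy: not a Protected Agreement (paragraph 7)? no; Class-A Occupancy (paragraph 9)? yes; Class-E Tenancy (paragraph 11)? yes — 2 of 3 hold (need ≥2) → satisfied.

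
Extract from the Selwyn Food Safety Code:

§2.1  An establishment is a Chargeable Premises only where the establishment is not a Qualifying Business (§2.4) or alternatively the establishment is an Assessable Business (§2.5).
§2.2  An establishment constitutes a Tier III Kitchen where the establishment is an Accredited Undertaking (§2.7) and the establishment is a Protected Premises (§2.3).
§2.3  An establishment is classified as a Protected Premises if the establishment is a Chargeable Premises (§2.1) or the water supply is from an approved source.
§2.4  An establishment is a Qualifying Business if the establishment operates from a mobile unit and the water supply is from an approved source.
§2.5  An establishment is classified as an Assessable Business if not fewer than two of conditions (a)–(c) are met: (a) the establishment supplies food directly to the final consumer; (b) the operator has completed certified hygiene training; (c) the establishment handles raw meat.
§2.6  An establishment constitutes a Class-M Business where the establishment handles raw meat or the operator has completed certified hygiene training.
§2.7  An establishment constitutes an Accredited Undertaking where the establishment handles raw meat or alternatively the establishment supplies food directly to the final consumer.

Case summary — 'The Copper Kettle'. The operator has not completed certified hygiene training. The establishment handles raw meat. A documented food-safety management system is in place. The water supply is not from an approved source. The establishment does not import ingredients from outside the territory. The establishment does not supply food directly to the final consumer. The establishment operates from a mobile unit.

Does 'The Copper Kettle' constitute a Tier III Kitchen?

Yes

§2.7 — Accredited Undertaking: [the establishment handles raw meat? yes] OR [the establishment supplies food directly to the final consumer? no] → satisfied.
§2.4 — Qualifying Business: [the establishment operates from a mobile unit? yes] AND [the water supply is from an approved source? no] → not satisfied.
§2.5 — Assessable Business: the establishment supplies food directly to the final consumer? no; the operator has completed certified hygiene training? no; the establishment handles raw meat? yes — 1 of 3 hold (need ≥2) → not satisfied.
§2.1 — Chargeable Premises: [not a Qualifying Business (§2.4)? yes] OR [Assessable Business (§2.5)? no] → satisfied.
§2.3 — Protected Premises: [Chargeable Premises (§2.1)? yes] OR [the water supply is from an approved source? no] → satisfied.
§2.2 — Tier III Kitchen: [Accredited Undertaking (§2.7)? yes] AND [Protected Premises (§2.3)? yes] → satisfied.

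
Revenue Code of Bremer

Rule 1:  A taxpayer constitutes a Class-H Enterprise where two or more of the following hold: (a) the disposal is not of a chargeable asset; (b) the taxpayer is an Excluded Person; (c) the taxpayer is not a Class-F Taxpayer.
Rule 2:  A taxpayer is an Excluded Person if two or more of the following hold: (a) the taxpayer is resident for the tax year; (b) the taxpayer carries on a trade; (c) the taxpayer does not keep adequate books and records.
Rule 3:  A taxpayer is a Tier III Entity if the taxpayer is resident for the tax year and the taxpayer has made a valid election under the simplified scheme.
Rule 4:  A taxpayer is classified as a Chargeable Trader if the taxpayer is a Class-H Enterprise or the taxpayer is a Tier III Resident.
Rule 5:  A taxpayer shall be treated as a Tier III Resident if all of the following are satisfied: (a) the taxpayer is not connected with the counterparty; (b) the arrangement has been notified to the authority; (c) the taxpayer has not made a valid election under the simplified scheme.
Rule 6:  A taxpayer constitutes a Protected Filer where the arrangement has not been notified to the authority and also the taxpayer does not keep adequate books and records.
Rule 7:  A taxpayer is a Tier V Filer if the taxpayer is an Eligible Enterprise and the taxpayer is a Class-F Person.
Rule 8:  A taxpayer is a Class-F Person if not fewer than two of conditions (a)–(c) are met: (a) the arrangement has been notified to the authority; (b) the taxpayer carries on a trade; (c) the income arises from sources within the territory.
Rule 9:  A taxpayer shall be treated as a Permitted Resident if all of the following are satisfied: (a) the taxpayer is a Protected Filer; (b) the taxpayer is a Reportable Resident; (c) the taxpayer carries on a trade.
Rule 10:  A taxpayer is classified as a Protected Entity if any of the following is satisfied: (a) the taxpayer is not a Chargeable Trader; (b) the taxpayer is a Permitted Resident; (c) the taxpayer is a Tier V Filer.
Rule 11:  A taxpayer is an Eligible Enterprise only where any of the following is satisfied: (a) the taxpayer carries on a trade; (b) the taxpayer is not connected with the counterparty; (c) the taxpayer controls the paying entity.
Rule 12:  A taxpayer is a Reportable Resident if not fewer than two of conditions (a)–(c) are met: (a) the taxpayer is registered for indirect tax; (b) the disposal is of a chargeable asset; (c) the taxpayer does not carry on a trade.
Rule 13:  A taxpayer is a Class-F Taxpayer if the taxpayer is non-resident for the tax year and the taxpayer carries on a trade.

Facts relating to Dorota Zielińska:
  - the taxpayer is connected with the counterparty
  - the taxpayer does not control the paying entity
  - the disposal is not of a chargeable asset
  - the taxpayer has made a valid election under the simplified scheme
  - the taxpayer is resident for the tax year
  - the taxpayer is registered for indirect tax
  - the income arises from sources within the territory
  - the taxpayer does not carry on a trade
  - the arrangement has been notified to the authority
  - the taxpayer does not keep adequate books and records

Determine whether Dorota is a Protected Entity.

No

rule 2 — Excluded Person: the taxpayer is resident for the tax year? yes; the taxpayer carries on a trade? no; the taxpayer does not keep adequate books and records? yes — 2 of 3 hold (need ≥2) → satisfied.
rule 13 — Class-F Taxpayer: [the taxpayer is non-resident for the tax year? no] AND [the taxpayer carries on a trade? no] → not satisfied.
rule 1 — Class-H Enterprise: the disposal is not of a chargeable asset? yes; Excluded Person (rule 2)? yes; not a Class-F Taxpayer (rule 13)? yes — 3 of 3 hold (need ≥2) → satisfied.
rule 5 — Tier III Resident: [the taxpayer is not connected with the counterparty? no] AND [the arrangement has been notified to the authority? yes] AND [the taxpayer has not made a valid election under the simplified scheme? no] → not satisfied.
rule 4 — Chargeable Trader: [Class-H Enterprise (rule 1)? yes] OR [Tier III Resident (rule 5)? no] → satisfied.
rule 6 — Protected Filer: [the arrangement has not been notified to the authority? no] AND [the taxpayer does not keep adequate books and records? yes] → not satisfied.
rule 12 — Reportable Resident: the taxpayer is registered for indirect tax? yes; the disposal is of a chargeable asset? no; the taxpayer does not carry on a trade? yes — 2 of 3 hold (need ≥2) → satisfied.
rule 9 — Permitted Resident: [Protected Filer (rule 6)? no] AND [Reportable Resident (rule 12)? yes] AND [the taxpayer carries on a trade? no] → not satisfied.
rule 11 — Eligible Enterprise: [the taxpayer carries on a trade? no] OR [the taxpayer is not connected with the counterparty? no] OR [the taxpayer controls the paying entity? no] → not satisfied.
rule 8 — Class-F Person: the arrangement has been notified to the authority? yes; the taxpayer carries on a trade? no; the income arises from sources within the territory? yes — 2 of 3 hold (need ≥2) → satisfied.
rule 7 — Tier V Filer: [Eligible Enterprise (rule 11)? no] AND [Class-F Person (rule 8)? yes] → not satisfied.
rule 10 — Protected Entity: [not a Chargeable Trader (rule 4)? no] OR [Permitted Resident (rule 9)? no] OR [Tier V Filer (rule 7)? no] → not satisfied.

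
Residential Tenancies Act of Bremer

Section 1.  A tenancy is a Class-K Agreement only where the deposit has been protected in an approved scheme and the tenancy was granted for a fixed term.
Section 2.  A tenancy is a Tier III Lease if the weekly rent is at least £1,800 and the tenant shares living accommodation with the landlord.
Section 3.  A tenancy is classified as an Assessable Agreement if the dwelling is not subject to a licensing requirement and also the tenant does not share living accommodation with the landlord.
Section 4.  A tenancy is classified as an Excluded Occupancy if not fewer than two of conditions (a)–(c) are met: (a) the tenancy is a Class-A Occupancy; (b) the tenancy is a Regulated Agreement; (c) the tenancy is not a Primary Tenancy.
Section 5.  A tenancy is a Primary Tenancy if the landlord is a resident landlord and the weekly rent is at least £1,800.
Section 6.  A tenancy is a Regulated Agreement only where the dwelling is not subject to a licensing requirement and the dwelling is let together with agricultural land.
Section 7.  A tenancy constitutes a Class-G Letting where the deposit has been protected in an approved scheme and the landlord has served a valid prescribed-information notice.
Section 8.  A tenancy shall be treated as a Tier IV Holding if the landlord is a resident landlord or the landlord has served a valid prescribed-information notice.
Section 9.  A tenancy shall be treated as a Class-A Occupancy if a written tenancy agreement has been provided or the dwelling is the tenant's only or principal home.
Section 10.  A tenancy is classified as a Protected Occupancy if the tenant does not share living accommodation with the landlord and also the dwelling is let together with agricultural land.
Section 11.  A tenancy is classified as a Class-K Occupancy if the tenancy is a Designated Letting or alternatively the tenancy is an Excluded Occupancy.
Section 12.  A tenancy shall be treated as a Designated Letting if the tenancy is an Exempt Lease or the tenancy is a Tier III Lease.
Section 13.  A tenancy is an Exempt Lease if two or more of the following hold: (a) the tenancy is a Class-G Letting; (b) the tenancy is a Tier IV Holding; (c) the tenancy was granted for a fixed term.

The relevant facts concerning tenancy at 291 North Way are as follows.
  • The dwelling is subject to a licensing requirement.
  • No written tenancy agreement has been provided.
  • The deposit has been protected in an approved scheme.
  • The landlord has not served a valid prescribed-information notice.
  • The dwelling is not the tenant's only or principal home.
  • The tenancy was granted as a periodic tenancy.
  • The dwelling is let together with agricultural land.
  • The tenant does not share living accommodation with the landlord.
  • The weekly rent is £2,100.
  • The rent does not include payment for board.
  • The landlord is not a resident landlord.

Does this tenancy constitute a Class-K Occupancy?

Under section 7: the deposit has been protected in an approved scheme? yes; and the landlord has served a valid prescribed-information notice? no. So the tenancy is not a Class-G Letting.
Under section 8: the landlord is a resident landlord? no; or the landlord has served a valid prescribed-information notice? no. So the tenancy is not a Tier IV Holding.
Under section 13: Class-G Letting (section 7)? no; Tier IV Holding (section 8)? no; the tenancy was granted for a fixed term? no — 0 of 3 hold (need ≥2) → not satisfied.
Under section 2: weekly rent: £2,100 ≥ £1,800? yes; and the tenant shares living accommodation with the landlord? no. So the tenancy is not a Tier III Lease.
Under section 12: Exempt Lease (section 13)? no; or Tier III Lease (section 2)? no. So the tenancy is not a Designated Letting.
Under section 9: a written tenancy agreement has been provided? no; or the dwelling is the tenant's only or principal home? no. So the tenancy is not a Class-A Occupancy.
Under section 6: the dwelling is not subject to a licensing requirement? no; and the dwelling is let together with agricultural land? yes. So the tenancy is not a Regulated Agreement.
Under section 5: the landlord is a resident landlord? no; and weekly rent: £2,100 ≥ £1,800? yes. So the tenancy is not a Primary Tenancy.
Under section 4: Class-A Occupancy (section 9)? no; Regulated Agreement (section 6)? no; not a Primary Tenancy (section 5)? yes — 1 of 3 hold (need ≥2) → not satisfied.
Under section 11: Designated Letting (section 12)? no; or Excluded Occupancy (section 4)? no. So the tenancy is not a Class-K Occupancy.

No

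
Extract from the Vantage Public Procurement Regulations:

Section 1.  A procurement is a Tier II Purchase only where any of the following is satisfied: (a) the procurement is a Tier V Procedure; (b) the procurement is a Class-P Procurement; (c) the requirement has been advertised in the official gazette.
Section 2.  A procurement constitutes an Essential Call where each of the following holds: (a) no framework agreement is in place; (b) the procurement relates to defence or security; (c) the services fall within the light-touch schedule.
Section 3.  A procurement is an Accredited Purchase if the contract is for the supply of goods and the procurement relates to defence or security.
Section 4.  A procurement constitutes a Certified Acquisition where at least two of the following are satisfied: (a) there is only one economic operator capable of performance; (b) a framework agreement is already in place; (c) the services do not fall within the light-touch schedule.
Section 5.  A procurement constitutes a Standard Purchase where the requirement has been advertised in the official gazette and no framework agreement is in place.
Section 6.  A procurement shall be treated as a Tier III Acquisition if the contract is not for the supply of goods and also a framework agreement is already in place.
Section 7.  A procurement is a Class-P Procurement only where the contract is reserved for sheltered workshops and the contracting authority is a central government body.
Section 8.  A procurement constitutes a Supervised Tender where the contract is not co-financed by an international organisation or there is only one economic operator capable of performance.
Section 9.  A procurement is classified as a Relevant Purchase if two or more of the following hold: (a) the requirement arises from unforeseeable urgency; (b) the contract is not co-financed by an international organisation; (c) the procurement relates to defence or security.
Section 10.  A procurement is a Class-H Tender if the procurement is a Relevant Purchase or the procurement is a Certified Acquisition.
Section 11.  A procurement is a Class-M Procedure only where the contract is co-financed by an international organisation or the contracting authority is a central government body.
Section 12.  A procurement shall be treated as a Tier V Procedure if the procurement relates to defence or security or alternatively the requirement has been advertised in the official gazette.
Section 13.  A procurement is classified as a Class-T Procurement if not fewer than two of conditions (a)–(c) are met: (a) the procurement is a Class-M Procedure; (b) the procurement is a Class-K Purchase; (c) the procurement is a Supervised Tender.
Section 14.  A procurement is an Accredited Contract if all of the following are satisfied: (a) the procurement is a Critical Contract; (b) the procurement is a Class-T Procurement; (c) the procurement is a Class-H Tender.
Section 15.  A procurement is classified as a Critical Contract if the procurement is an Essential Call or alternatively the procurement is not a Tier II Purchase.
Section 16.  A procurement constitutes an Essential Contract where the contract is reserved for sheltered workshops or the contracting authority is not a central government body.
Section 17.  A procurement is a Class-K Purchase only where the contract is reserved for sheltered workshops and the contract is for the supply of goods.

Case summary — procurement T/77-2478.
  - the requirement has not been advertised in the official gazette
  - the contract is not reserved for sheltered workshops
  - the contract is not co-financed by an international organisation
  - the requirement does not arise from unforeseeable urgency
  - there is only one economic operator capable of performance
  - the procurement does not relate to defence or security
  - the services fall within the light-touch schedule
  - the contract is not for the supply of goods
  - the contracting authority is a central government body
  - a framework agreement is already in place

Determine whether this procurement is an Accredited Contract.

section 2 — Essential Call: [no framework agreement is in place? no] AND [the procurement relates to defence or security? no] AND [the services fall within the light-touch schedule? yes] → not satisfied.
section 12 — Tier V Procedure: [the procurement relates to defence or security? no] OR [the requirement has been advertised in the official gazette? no] → not satisfied.
section 7 — Class-P Procurement: [the contract is reserved for sheltered workshops? no] AND [the contracting authority is a central government body? yes] → not satisfied.
section 1 — Tier II Purchase: [Tier V Procedure (section 12)? no] OR [Class-P Procurement (section 7)? no] OR [the requirement has been advertised in the official gazette? no] → not satisfied.
section 15 — Critical Contract: [Essential Call (section 2)? no] OR [not a Tier II Purchase (section 1)? yes] → satisfied.
section 11 — Class-M Procedure: [the contract is co-financed by an international organisation? no] OR [the contracting authority is a central government body? yes] → satisfied.
section 17 — Class-K Purchase: [the contract is reserved for sheltered workshops? no] AND [the contract is for the supply of goods? no] → not satisfied.
section 8 — Supervised Tender: [the contract is not co-financed by an international organisation? yes] OR [there is only one economic operator capable of performance? yes] → satisfied.
section 13 — Class-T Procurement: Class-M Procedure (section 11)? yes; Class-K Purchase (section 17)? no; Supervised Tender (section 8)? yes — 2 of 3 hold (need ≥2) → satisfied.
section 9 — Relevant Purchase: the requirement arises from unforeseeable urgency? no; the contract is not co-financed by an international organisation? yes; the procurement relates to defence or security? no — 1 of 3 hold (need ≥2) → not satisfied.
section 4 — Certified Acquisition: there is only one economic operator capable of performance? yes; a framework agreement is already in place? yes; the services do not fall within the light-touch schedule? no — 2 of 3 hold (need ≥2) → satisfied.
section 10 — Class-H Tender: [Relevant Purchase (section 9)? no] OR [Certified Acquisition (section 4)? yes] → satisfied.
section 14 — Accredited Contract: [Critical Contract (section 15)? yes] AND [Class-T Procurement (section 13)? yes] AND [Class-H Tender (section 10)? yes] → satisfied.

Yes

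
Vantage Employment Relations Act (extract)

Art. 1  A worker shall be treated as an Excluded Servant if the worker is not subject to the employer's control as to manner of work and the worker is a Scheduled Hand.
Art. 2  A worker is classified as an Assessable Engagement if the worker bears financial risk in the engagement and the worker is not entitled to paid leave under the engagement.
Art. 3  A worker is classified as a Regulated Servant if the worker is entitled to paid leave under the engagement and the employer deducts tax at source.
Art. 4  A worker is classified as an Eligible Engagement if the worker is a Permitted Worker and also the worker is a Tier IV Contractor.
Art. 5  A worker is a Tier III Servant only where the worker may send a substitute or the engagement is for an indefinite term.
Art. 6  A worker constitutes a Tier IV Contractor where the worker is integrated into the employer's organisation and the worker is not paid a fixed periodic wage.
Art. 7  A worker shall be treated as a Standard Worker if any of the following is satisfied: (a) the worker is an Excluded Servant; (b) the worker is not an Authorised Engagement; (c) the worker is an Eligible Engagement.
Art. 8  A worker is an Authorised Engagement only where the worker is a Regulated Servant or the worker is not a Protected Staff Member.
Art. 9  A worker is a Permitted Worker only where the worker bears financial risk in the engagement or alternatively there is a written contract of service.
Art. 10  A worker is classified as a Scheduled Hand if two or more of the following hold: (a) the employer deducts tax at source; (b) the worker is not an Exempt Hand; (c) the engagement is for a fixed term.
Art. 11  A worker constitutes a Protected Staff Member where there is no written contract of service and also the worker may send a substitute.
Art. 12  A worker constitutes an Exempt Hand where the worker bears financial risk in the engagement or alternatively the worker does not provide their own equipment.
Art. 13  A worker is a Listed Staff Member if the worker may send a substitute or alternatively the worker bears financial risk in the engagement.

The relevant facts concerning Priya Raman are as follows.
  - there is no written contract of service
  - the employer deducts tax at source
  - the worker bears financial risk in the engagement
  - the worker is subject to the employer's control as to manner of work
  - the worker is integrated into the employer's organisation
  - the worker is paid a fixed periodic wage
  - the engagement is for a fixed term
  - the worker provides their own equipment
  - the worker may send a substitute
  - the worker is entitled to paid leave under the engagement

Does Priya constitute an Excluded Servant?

No

article 12 — Exempt Hand: [the worker bears financial risk in the engagement? yes] OR [the worker does not provide their own equipment? no] → satisfied.
article 10 — Scheduled Hand: the employer deducts tax at source? yes; not an Exempt Hand (article 12)? no; the engagement is for a fixed term? yes — 2 of 3 hold (need ≥2) → satisfied.
article 1 — Excluded Servant: [the worker is not subject to the employer's control as to manner of work? no] AND [Scheduled Hand (article 10)? yes] → not satisfied.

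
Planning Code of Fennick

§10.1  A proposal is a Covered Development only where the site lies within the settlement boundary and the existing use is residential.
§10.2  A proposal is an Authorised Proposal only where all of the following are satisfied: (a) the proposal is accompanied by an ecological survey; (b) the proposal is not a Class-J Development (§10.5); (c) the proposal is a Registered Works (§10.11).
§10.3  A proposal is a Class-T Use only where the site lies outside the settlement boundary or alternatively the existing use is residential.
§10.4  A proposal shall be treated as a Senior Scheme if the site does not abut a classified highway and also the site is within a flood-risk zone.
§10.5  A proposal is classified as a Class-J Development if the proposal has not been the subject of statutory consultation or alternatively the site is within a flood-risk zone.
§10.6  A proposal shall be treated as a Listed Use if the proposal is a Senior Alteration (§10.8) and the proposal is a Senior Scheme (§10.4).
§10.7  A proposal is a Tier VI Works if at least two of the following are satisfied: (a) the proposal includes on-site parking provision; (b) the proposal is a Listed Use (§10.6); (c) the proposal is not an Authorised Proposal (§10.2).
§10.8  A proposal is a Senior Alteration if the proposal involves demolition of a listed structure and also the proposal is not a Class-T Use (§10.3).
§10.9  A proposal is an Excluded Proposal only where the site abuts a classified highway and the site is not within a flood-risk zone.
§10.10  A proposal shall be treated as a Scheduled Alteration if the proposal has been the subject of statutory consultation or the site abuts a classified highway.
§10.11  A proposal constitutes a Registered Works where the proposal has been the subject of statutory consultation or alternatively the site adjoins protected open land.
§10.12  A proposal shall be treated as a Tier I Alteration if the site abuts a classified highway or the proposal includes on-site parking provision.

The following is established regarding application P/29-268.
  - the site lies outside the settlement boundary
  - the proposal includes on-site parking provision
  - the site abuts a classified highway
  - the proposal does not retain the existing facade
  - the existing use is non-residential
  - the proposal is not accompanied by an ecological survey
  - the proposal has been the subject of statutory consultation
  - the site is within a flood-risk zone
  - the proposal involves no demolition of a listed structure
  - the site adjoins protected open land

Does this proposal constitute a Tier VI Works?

§10.3 — Class-T Use: [the site lies outside the settlement boundary? yes] OR [the existing use is residential? no] → satisfied.
§10.8 — Senior Alteration: [the proposal involves demolition of a listed structure? no] AND [not a Class-T Use (§10.3)? no] → not satisfied.
§10.4 — Senior Scheme: [the site does not abut a classified highway? no] AND [the site is within a flood-risk zone? yes] → not satisfied.
§10.6 — Listed Use: [Senior Alteration (§10.8)? no] AND [Senior Scheme (§10.4)? no] → not satisfied.
§10.5 — Class-J Development: [the proposal has not been the subject of statutory consultation? no] OR [the site is within a flood-risk zone? yes] → satisfied.
§10.11 — Registered Works: [the proposal has been the subject of statutory consultation? yes] OR [the site adjoins protected open land? yes] → satisfied.
§10.2 — Authorised Proposal: [the proposal is accompanied by an ecological survey? no] AND [not a Class-J Development (§10.5)? no] AND [Registered Works (§10.11)? yes] → not satisfied.
§10.7 — Tier VI Works: the proposal includes on-site parking provision? yes; Listed Use (§10.6)? no; not an Authorised Proposal (§10.2)? yes — 2 of 3 hold (need ≥2) → satisfied.

Yes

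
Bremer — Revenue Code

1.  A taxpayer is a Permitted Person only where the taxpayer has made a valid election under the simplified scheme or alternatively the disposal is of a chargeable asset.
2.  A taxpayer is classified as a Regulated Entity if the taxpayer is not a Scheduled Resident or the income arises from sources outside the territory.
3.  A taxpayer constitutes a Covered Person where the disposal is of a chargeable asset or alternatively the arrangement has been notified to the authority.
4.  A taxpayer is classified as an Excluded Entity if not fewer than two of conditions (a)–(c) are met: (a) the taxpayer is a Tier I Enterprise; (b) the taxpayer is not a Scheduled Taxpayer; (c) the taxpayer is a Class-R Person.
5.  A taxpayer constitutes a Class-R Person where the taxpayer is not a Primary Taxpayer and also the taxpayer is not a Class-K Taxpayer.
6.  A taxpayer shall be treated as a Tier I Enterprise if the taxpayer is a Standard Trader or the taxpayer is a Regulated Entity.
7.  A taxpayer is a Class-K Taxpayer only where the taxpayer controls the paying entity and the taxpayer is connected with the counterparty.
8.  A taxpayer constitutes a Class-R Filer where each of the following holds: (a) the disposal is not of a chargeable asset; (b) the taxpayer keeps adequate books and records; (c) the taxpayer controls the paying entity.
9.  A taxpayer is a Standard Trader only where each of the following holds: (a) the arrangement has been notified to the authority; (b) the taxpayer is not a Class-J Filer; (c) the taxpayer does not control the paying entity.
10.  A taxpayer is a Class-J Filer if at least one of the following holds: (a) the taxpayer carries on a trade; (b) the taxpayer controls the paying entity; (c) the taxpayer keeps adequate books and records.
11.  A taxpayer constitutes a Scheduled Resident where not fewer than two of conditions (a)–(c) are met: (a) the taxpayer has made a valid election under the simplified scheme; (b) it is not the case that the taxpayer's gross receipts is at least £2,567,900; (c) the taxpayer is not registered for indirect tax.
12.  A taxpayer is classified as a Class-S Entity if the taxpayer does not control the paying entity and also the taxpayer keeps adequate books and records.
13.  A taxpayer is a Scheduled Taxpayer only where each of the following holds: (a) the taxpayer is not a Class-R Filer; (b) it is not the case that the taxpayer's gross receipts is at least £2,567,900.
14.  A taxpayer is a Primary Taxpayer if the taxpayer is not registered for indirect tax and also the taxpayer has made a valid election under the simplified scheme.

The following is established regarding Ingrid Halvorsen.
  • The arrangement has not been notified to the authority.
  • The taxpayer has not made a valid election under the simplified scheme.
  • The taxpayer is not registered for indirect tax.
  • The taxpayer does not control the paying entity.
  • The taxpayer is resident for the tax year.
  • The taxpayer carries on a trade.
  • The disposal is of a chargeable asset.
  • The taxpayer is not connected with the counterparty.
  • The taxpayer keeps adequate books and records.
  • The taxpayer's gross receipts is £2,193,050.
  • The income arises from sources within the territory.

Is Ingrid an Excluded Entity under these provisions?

No

paragraph 10 — Class-J Filer: [the taxpayer carries on a trade? yes] OR [the taxpayer controls the paying entity? no] OR [the taxpayer keeps adequate books and records? yes] → satisfied.
paragraph 9 — Standard Trader: [the arrangement has been notified to the authority? no] AND [not a Class-J Filer (paragraph 10)? no] AND [the taxpayer does not control the paying entity? yes] → not satisfied.
paragraph 11 — Scheduled Resident: the taxpayer has made a valid election under the simplified scheme? no; taxpayer's gross receipts: £2,193,050 ≥ £2,567,900? no, so negated condition yes; the taxpayer is not registered for indirect tax? yes — 2 of 3 hold (need ≥2) → satisfied.
paragraph 2 — Regulated Entity: [not a Scheduled Resident (paragraph 11)? no] OR [the income arises from sources outside the territory? no] → not satisfied.
paragraph 6 — Tier I Enterprise: [Standard Trader (paragraph 9)? no] OR [Regulated Entity (paragraph 2)? no] → not satisfied.
paragraph 8 — Class-R Filer: [the disposal is not of a chargeable asset? no] AND [the taxpayer keeps adequate books and records? yes] AND [the taxpayer controls the paying entity? no] → not satisfied.
paragraph 13 — Scheduled Taxpayer: [not a Class-R Filer (paragraph 8)? yes] AND [taxpayer's gross receipts: £2,193,050 ≥ £2,567,900? no, so negated condition yes] → satisfied.
paragraph 14 — Primary Taxpayer: [the taxpayer is not registered for indirect tax? yes] AND [the taxpayer has made a valid election under the simplified scheme? no] → not satisfied.
paragraph 7 — Class-K Taxpayer: [the taxpayer controls the paying entity? no] AND [the taxpayer is connected with the counterparty? no] → not satisfied.
paragraph 5 — Class-R Person: [not a Primary Taxpayer (paragraph 14)? yes] AND [not a Class-K Taxpayer (paragraph 7)? yes] → satisfied.
paragraph 4 — Excluded Entity: Tier I Enterprise (paragraph 6)? no; not a Scheduled Taxpayer (paragraph 13)? no; Class-R Person (paragraph 5)? yes — 1 of 3 hold (need ≥2) → not satisfied.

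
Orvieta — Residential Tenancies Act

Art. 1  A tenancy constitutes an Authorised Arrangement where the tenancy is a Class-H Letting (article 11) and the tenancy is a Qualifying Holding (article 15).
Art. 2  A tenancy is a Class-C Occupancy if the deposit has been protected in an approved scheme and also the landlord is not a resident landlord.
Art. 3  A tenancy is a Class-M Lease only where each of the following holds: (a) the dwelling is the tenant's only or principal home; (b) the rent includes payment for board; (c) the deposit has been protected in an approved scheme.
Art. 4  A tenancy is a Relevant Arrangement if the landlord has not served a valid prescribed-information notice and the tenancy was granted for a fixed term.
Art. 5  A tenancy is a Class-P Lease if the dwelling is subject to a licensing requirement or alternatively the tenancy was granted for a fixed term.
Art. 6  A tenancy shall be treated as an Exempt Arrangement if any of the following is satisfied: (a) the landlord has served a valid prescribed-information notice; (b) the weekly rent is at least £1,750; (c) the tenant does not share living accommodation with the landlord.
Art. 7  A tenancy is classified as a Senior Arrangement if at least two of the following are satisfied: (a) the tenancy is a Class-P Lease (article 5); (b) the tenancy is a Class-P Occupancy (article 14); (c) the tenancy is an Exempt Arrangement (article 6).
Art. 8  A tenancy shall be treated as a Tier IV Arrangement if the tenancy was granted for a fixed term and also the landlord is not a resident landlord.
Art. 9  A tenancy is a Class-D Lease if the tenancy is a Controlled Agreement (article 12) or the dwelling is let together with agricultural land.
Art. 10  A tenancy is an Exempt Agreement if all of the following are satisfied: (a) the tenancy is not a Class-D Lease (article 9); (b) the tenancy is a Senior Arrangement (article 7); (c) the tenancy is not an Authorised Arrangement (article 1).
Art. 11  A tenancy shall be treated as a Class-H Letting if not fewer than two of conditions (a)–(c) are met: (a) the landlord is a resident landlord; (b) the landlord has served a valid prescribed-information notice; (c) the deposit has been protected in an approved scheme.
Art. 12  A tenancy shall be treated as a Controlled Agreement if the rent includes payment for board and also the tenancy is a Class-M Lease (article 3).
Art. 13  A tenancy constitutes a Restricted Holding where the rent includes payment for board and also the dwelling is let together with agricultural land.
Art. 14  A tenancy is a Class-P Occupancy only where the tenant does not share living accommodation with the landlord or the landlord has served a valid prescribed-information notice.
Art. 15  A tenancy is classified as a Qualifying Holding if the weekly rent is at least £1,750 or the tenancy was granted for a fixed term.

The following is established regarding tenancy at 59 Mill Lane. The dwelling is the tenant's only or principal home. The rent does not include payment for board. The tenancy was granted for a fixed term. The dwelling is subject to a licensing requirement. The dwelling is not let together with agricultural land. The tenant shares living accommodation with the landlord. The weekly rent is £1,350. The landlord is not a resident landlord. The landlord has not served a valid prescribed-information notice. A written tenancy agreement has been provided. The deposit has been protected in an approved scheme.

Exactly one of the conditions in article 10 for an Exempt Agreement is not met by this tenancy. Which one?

article 3 — Class-M Lease: [the dwelling is the tenant's only or principal home? yes] AND [the rent includes payment for board? no] AND [the deposit has been protected in an approved scheme? yes] → not satisfied.
article 12 — Controlled Agreement: [the rent includes payment for board? no] AND [Class-M Lease (article 3)? no] → not satisfied.
article 9 — Class-D Lease: [Controlled Agreement (article 12)? no] OR [the dwelling is let together with agricultural land? no] → not satisfied.
article 5 — Class-P Lease: [the dwelling is subject to a licensing requirement? yes] OR [the tenancy was granted for a fixed term? yes] → satisfied.
article 14 — Class-P Occupancy: [the tenant does not share living accommodation with the landlord? no] OR [the landlord has served a valid prescribed-information notice? no] → not satisfied.
article 6 — Exempt Arrangement: [the landlord has served a valid prescribed-information notice? no] OR [weekly rent: £1,350 ≥ £1,750? no] OR [the tenant does not share living accommodation with the landlord? no] → not satisfied.
article 7 — Senior Arrangement: Class-P Lease (article 5)? yes; Class-P Occupancy (article 14)? no; Exempt Arrangement (article 6)? no — 1 of 3 hold (need ≥2) → not satisfied.
article 11 — Class-H Letting: the landlord is a resident landlord? no; the landlord has served a valid prescribed-information notice? no; the deposit has been protected in an approved scheme? yes — 1 of 3 hold (need ≥2) → not satisfied.
article 15 — Qualifying Holding: [weekly rent: £1,350 ≥ £1,750? no] OR [the tenancy was granted for a fixed term? yes] → satisfied.
article 1 — Authorised Arrangement: [Class-H Letting (article 11)? no] AND [Qualifying Holding (article 15)? yes] → not satisfied.
article 10 — Exempt Agreement: [not a Class-D Lease (article 9)? yes] AND [Senior Arrangement (article 7)? no] AND [not an Authorised Arrangement (article 1)? yes] → not satisfied.

Senior Arrangement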